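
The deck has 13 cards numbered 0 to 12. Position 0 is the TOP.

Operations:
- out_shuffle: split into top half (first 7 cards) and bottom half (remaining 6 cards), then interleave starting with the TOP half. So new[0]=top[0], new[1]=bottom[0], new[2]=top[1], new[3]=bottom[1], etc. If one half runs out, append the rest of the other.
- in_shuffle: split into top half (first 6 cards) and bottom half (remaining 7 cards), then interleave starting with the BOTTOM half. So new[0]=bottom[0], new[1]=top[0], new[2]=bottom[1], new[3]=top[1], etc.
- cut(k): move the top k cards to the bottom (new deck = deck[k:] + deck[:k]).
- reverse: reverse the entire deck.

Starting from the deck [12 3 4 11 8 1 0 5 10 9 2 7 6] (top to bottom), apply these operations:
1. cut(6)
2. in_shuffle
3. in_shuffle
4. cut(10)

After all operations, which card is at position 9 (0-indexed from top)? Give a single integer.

Answer: 2

Derivation:
After op 1 (cut(6)): [0 5 10 9 2 7 6 12 3 4 11 8 1]
After op 2 (in_shuffle): [6 0 12 5 3 10 4 9 11 2 8 7 1]
After op 3 (in_shuffle): [4 6 9 0 11 12 2 5 8 3 7 10 1]
After op 4 (cut(10)): [7 10 1 4 6 9 0 11 12 2 5 8 3]
Position 9: card 2.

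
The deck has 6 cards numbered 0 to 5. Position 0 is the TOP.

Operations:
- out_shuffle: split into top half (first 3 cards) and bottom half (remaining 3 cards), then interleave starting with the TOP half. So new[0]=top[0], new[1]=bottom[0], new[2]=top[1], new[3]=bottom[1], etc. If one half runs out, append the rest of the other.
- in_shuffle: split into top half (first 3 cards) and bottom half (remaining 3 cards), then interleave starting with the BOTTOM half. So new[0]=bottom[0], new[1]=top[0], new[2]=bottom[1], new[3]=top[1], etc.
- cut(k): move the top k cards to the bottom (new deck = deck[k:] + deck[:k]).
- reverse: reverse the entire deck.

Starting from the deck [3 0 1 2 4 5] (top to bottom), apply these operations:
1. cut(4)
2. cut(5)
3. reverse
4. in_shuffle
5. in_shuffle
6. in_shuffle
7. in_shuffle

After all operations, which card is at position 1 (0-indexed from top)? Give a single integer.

After op 1 (cut(4)): [4 5 3 0 1 2]
After op 2 (cut(5)): [2 4 5 3 0 1]
After op 3 (reverse): [1 0 3 5 4 2]
After op 4 (in_shuffle): [5 1 4 0 2 3]
After op 5 (in_shuffle): [0 5 2 1 3 4]
After op 6 (in_shuffle): [1 0 3 5 4 2]
After op 7 (in_shuffle): [5 1 4 0 2 3]
Position 1: card 1.

Answer: 1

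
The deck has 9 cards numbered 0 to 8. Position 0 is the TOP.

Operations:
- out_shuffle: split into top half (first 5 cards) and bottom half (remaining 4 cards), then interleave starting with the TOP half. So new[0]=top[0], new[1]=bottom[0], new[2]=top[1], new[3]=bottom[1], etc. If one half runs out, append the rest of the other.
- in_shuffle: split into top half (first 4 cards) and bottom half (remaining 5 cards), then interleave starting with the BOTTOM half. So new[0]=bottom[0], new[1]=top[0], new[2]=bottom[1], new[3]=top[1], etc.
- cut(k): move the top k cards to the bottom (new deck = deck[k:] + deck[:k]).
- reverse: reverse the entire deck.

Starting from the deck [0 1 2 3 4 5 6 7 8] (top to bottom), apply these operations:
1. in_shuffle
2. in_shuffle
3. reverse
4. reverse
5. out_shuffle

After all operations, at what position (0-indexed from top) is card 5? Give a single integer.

After op 1 (in_shuffle): [4 0 5 1 6 2 7 3 8]
After op 2 (in_shuffle): [6 4 2 0 7 5 3 1 8]
After op 3 (reverse): [8 1 3 5 7 0 2 4 6]
After op 4 (reverse): [6 4 2 0 7 5 3 1 8]
After op 5 (out_shuffle): [6 5 4 3 2 1 0 8 7]
Card 5 is at position 1.

Answer: 1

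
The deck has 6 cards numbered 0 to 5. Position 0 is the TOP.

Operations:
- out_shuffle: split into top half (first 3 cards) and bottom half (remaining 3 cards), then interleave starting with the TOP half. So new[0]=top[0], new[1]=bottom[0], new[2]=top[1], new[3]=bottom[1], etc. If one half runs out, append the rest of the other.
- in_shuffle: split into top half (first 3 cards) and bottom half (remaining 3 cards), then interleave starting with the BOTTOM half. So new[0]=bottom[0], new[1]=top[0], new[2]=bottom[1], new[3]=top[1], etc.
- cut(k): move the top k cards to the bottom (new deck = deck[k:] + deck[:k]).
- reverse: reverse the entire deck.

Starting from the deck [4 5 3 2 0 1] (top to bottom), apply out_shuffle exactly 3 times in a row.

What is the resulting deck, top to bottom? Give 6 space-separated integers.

After op 1 (out_shuffle): [4 2 5 0 3 1]
After op 2 (out_shuffle): [4 0 2 3 5 1]
After op 3 (out_shuffle): [4 3 0 5 2 1]

Answer: 4 3 0 5 2 1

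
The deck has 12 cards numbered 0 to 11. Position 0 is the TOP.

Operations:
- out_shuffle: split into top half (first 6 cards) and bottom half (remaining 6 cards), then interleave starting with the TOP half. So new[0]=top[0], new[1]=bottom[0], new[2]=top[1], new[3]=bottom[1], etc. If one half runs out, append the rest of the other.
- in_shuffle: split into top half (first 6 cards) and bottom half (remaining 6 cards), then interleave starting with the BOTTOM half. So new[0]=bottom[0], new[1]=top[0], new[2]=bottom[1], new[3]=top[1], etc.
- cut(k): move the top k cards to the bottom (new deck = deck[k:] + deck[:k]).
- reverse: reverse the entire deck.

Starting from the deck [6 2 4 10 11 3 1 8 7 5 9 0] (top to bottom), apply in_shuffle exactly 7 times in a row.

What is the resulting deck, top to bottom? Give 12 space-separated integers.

After op 1 (in_shuffle): [1 6 8 2 7 4 5 10 9 11 0 3]
After op 2 (in_shuffle): [5 1 10 6 9 8 11 2 0 7 3 4]
After op 3 (in_shuffle): [11 5 2 1 0 10 7 6 3 9 4 8]
After op 4 (in_shuffle): [7 11 6 5 3 2 9 1 4 0 8 10]
After op 5 (in_shuffle): [9 7 1 11 4 6 0 5 8 3 10 2]
After op 6 (in_shuffle): [0 9 5 7 8 1 3 11 10 4 2 6]
After op 7 (in_shuffle): [3 0 11 9 10 5 4 7 2 8 6 1]

Answer: 3 0 11 9 10 5 4 7 2 8 6 1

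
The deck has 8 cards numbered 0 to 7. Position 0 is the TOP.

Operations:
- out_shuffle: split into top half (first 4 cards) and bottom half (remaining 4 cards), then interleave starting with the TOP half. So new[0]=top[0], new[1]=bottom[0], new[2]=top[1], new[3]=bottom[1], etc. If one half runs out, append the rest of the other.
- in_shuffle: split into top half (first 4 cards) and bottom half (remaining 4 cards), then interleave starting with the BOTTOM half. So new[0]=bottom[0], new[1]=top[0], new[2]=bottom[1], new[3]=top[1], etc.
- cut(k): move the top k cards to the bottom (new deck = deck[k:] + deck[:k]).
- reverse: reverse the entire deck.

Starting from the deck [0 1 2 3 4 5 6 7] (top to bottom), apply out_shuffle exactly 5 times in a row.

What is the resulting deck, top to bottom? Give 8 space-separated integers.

After op 1 (out_shuffle): [0 4 1 5 2 6 3 7]
After op 2 (out_shuffle): [0 2 4 6 1 3 5 7]
After op 3 (out_shuffle): [0 1 2 3 4 5 6 7]
After op 4 (out_shuffle): [0 4 1 5 2 6 3 7]
After op 5 (out_shuffle): [0 2 4 6 1 3 5 7]

Answer: 0 2 4 6 1 3 5 7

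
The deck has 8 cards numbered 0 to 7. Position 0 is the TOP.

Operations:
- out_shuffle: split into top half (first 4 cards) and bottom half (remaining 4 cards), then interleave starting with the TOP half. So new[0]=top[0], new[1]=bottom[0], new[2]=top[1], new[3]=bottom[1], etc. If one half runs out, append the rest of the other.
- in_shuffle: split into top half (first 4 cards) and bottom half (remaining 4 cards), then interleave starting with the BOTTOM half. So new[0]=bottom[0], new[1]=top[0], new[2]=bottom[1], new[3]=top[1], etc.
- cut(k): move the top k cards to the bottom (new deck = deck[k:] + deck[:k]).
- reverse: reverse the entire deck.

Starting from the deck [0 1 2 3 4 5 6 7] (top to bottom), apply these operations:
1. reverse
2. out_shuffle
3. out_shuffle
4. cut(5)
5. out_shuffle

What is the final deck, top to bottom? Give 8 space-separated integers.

Answer: 4 5 2 3 0 1 7 6

Derivation:
After op 1 (reverse): [7 6 5 4 3 2 1 0]
After op 2 (out_shuffle): [7 3 6 2 5 1 4 0]
After op 3 (out_shuffle): [7 5 3 1 6 4 2 0]
After op 4 (cut(5)): [4 2 0 7 5 3 1 6]
After op 5 (out_shuffle): [4 5 2 3 0 1 7 6]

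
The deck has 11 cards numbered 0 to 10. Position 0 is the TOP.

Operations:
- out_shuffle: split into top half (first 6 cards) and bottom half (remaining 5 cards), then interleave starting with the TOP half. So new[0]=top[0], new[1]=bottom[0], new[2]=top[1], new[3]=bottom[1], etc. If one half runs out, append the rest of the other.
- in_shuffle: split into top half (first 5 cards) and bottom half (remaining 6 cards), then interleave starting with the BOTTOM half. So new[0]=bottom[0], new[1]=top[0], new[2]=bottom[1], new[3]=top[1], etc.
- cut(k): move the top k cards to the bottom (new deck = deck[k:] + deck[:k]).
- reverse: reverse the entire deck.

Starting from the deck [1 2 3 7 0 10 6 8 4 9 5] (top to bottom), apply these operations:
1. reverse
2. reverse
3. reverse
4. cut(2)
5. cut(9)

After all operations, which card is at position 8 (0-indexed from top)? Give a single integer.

Answer: 3

Derivation:
After op 1 (reverse): [5 9 4 8 6 10 0 7 3 2 1]
After op 2 (reverse): [1 2 3 7 0 10 6 8 4 9 5]
After op 3 (reverse): [5 9 4 8 6 10 0 7 3 2 1]
After op 4 (cut(2)): [4 8 6 10 0 7 3 2 1 5 9]
After op 5 (cut(9)): [5 9 4 8 6 10 0 7 3 2 1]
Position 8: card 3.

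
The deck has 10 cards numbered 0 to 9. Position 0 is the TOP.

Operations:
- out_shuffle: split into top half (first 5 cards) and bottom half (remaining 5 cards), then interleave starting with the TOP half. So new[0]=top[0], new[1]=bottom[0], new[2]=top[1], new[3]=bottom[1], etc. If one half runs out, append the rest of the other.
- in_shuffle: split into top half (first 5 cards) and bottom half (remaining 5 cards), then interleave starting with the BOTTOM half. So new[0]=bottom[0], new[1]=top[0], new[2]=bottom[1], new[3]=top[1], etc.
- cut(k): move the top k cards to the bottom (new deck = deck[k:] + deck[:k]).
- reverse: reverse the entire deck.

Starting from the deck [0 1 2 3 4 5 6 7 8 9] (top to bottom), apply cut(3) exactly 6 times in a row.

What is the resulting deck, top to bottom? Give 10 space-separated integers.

After op 1 (cut(3)): [3 4 5 6 7 8 9 0 1 2]
After op 2 (cut(3)): [6 7 8 9 0 1 2 3 4 5]
After op 3 (cut(3)): [9 0 1 2 3 4 5 6 7 8]
After op 4 (cut(3)): [2 3 4 5 6 7 8 9 0 1]
After op 5 (cut(3)): [5 6 7 8 9 0 1 2 3 4]
After op 6 (cut(3)): [8 9 0 1 2 3 4 5 6 7]

Answer: 8 9 0 1 2 3 4 5 6 7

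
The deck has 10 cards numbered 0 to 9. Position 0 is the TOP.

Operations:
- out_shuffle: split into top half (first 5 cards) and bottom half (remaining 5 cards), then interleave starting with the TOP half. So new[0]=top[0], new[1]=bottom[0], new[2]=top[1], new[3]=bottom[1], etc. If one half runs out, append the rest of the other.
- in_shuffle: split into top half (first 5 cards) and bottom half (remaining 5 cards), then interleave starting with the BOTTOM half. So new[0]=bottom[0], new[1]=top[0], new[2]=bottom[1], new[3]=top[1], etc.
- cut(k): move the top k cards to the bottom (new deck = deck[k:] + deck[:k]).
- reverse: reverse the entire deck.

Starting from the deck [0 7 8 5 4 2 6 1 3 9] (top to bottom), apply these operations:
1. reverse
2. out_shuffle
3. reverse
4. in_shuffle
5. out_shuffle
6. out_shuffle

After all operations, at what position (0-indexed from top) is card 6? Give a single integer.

After op 1 (reverse): [9 3 1 6 2 4 5 8 7 0]
After op 2 (out_shuffle): [9 4 3 5 1 8 6 7 2 0]
After op 3 (reverse): [0 2 7 6 8 1 5 3 4 9]
After op 4 (in_shuffle): [1 0 5 2 3 7 4 6 9 8]
After op 5 (out_shuffle): [1 7 0 4 5 6 2 9 3 8]
After op 6 (out_shuffle): [1 6 7 2 0 9 4 3 5 8]
Card 6 is at position 1.

Answer: 1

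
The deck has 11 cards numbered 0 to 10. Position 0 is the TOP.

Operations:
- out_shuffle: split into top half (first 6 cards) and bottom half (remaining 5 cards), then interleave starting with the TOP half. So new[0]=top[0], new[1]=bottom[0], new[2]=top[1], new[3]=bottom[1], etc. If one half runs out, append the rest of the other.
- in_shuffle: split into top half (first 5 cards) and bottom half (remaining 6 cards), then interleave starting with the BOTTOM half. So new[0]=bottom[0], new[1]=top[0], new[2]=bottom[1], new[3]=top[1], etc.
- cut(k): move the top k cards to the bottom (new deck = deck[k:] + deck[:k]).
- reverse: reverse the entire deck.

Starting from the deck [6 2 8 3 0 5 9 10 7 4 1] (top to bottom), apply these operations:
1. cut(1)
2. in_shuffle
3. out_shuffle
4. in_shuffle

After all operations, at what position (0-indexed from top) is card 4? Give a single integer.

Answer: 3

Derivation:
After op 1 (cut(1)): [2 8 3 0 5 9 10 7 4 1 6]
After op 2 (in_shuffle): [9 2 10 8 7 3 4 0 1 5 6]
After op 3 (out_shuffle): [9 4 2 0 10 1 8 5 7 6 3]
After op 4 (in_shuffle): [1 9 8 4 5 2 7 0 6 10 3]
Card 4 is at position 3.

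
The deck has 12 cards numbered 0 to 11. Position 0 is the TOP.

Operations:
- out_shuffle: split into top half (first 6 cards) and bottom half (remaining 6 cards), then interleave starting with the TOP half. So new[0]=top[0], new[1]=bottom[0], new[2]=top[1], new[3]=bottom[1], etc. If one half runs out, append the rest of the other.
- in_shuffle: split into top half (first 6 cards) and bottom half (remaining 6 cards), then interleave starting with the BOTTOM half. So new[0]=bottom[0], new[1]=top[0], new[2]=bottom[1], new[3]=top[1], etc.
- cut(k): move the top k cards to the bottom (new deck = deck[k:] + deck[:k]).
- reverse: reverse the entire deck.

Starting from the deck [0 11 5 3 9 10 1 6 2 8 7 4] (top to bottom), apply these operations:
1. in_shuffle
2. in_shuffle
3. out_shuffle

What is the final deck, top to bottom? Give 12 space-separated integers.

After op 1 (in_shuffle): [1 0 6 11 2 5 8 3 7 9 4 10]
After op 2 (in_shuffle): [8 1 3 0 7 6 9 11 4 2 10 5]
After op 3 (out_shuffle): [8 9 1 11 3 4 0 2 7 10 6 5]

Answer: 8 9 1 11 3 4 0 2 7 10 6 5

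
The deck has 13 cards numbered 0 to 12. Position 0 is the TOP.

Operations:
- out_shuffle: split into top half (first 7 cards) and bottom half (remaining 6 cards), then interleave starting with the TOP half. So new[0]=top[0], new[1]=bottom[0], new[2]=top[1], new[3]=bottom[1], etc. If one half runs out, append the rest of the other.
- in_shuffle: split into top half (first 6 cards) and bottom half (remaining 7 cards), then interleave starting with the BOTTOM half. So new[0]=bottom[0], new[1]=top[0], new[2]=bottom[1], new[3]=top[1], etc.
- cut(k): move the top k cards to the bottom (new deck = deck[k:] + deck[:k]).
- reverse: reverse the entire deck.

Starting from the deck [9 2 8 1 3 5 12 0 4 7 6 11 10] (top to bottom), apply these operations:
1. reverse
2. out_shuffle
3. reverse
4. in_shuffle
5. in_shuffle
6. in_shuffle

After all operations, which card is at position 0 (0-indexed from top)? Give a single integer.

Answer: 4

Derivation:
After op 1 (reverse): [10 11 6 7 4 0 12 5 3 1 8 2 9]
After op 2 (out_shuffle): [10 5 11 3 6 1 7 8 4 2 0 9 12]
After op 3 (reverse): [12 9 0 2 4 8 7 1 6 3 11 5 10]
After op 4 (in_shuffle): [7 12 1 9 6 0 3 2 11 4 5 8 10]
After op 5 (in_shuffle): [3 7 2 12 11 1 4 9 5 6 8 0 10]
After op 6 (in_shuffle): [4 3 9 7 5 2 6 12 8 11 0 1 10]
Position 0: card 4.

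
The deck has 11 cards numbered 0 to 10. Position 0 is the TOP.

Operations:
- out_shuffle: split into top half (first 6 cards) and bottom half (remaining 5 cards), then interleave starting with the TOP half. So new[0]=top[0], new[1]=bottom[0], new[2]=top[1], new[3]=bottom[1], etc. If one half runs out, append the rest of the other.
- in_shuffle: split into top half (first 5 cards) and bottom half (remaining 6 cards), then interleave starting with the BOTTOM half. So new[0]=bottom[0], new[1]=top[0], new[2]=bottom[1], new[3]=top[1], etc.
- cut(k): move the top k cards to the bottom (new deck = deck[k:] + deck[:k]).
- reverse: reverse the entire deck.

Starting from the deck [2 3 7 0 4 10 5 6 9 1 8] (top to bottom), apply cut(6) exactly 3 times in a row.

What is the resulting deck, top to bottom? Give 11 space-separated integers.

Answer: 6 9 1 8 2 3 7 0 4 10 5

Derivation:
After op 1 (cut(6)): [5 6 9 1 8 2 3 7 0 4 10]
After op 2 (cut(6)): [3 7 0 4 10 5 6 9 1 8 2]
After op 3 (cut(6)): [6 9 1 8 2 3 7 0 4 10 5]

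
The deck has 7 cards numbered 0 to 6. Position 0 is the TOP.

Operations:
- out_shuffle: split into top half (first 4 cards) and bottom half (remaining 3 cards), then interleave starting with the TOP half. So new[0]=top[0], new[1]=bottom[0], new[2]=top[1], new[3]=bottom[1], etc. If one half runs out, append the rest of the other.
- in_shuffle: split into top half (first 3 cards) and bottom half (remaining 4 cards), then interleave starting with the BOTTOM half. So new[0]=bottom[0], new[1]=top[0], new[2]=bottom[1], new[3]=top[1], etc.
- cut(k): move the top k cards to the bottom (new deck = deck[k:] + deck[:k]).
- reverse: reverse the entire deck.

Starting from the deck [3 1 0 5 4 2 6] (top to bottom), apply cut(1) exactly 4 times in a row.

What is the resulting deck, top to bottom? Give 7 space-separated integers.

After op 1 (cut(1)): [1 0 5 4 2 6 3]
After op 2 (cut(1)): [0 5 4 2 6 3 1]
After op 3 (cut(1)): [5 4 2 6 3 1 0]
After op 4 (cut(1)): [4 2 6 3 1 0 5]

Answer: 4 2 6 3 1 0 5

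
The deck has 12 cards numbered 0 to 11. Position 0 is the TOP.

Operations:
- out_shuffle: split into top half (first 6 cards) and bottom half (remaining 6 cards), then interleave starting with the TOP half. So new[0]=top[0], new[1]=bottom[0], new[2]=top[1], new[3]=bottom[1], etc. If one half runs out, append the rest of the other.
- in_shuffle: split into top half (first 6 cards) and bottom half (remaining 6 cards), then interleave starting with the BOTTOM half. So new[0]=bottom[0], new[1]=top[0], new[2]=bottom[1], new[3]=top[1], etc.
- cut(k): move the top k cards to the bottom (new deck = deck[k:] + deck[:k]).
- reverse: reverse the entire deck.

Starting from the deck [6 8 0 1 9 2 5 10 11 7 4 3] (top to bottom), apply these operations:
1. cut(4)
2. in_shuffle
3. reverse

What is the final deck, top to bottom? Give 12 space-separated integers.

Answer: 7 1 11 0 10 8 5 6 2 3 9 4

Derivation:
After op 1 (cut(4)): [9 2 5 10 11 7 4 3 6 8 0 1]
After op 2 (in_shuffle): [4 9 3 2 6 5 8 10 0 11 1 7]
After op 3 (reverse): [7 1 11 0 10 8 5 6 2 3 9 4]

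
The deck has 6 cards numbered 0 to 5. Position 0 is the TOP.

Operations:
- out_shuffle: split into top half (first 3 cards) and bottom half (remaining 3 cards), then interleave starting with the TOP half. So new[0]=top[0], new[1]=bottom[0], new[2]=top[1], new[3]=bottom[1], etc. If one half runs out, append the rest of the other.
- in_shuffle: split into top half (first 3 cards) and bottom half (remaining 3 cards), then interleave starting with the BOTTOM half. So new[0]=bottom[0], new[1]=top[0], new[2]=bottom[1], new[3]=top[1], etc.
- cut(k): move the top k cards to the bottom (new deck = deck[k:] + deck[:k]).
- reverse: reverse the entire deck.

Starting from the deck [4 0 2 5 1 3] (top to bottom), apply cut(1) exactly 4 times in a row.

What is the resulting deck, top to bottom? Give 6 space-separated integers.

After op 1 (cut(1)): [0 2 5 1 3 4]
After op 2 (cut(1)): [2 5 1 3 4 0]
After op 3 (cut(1)): [5 1 3 4 0 2]
After op 4 (cut(1)): [1 3 4 0 2 5]

Answer: 1 3 4 0 2 5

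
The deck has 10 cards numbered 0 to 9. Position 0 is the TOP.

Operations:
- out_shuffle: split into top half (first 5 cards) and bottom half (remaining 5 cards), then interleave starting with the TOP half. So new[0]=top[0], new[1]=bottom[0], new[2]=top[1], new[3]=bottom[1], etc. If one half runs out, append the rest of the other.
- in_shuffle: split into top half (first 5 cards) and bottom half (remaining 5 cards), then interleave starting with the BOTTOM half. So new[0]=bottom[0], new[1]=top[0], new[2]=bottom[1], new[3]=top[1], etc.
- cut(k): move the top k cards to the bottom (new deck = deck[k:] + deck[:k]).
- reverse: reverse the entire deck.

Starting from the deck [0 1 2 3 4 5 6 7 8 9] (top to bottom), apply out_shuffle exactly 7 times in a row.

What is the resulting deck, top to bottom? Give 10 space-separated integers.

Answer: 0 5 1 6 2 7 3 8 4 9

Derivation:
After op 1 (out_shuffle): [0 5 1 6 2 7 3 8 4 9]
After op 2 (out_shuffle): [0 7 5 3 1 8 6 4 2 9]
After op 3 (out_shuffle): [0 8 7 6 5 4 3 2 1 9]
After op 4 (out_shuffle): [0 4 8 3 7 2 6 1 5 9]
After op 5 (out_shuffle): [0 2 4 6 8 1 3 5 7 9]
After op 6 (out_shuffle): [0 1 2 3 4 5 6 7 8 9]
After op 7 (out_shuffle): [0 5 1 6 2 7 3 8 4 9]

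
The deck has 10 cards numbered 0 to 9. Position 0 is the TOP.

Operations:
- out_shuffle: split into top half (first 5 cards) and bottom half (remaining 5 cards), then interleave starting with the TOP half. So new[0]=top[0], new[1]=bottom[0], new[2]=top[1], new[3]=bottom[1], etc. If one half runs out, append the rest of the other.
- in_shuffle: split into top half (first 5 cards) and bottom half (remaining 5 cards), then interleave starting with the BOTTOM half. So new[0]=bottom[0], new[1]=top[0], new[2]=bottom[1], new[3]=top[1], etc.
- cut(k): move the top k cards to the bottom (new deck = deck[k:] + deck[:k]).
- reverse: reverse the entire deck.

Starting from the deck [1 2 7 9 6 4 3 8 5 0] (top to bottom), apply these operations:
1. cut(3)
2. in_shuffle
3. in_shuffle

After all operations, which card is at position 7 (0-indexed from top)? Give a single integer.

Answer: 6

Derivation:
After op 1 (cut(3)): [9 6 4 3 8 5 0 1 2 7]
After op 2 (in_shuffle): [5 9 0 6 1 4 2 3 7 8]
After op 3 (in_shuffle): [4 5 2 9 3 0 7 6 8 1]
Position 7: card 6.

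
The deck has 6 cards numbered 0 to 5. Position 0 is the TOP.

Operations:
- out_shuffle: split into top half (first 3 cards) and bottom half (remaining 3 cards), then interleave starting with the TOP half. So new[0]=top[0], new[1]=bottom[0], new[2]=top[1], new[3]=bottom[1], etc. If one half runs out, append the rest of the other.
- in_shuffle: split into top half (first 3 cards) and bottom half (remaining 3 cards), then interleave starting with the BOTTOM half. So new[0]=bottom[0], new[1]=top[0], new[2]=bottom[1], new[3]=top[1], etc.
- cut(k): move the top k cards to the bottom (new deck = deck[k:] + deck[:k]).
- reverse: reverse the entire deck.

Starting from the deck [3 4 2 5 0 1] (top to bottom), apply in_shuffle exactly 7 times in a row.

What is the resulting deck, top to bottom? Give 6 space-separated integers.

Answer: 5 3 0 4 1 2

Derivation:
After op 1 (in_shuffle): [5 3 0 4 1 2]
After op 2 (in_shuffle): [4 5 1 3 2 0]
After op 3 (in_shuffle): [3 4 2 5 0 1]
After op 4 (in_shuffle): [5 3 0 4 1 2]
After op 5 (in_shuffle): [4 5 1 3 2 0]
After op 6 (in_shuffle): [3 4 2 5 0 1]
After op 7 (in_shuffle): [5 3 0 4 1 2]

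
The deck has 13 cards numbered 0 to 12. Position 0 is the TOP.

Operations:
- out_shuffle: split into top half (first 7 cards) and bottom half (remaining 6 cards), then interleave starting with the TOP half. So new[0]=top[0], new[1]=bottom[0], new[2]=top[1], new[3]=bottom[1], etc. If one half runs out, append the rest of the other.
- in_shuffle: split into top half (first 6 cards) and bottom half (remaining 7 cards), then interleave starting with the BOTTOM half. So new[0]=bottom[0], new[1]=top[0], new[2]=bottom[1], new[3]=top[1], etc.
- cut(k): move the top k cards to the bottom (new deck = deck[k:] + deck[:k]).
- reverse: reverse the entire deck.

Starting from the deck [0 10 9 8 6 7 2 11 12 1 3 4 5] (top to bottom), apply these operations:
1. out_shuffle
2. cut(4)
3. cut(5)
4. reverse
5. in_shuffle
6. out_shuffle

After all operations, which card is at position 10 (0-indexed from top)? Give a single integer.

Answer: 8

Derivation:
After op 1 (out_shuffle): [0 11 10 12 9 1 8 3 6 4 7 5 2]
After op 2 (cut(4)): [9 1 8 3 6 4 7 5 2 0 11 10 12]
After op 3 (cut(5)): [4 7 5 2 0 11 10 12 9 1 8 3 6]
After op 4 (reverse): [6 3 8 1 9 12 10 11 0 2 5 7 4]
After op 5 (in_shuffle): [10 6 11 3 0 8 2 1 5 9 7 12 4]
After op 6 (out_shuffle): [10 1 6 5 11 9 3 7 0 12 8 4 2]
Position 10: card 8.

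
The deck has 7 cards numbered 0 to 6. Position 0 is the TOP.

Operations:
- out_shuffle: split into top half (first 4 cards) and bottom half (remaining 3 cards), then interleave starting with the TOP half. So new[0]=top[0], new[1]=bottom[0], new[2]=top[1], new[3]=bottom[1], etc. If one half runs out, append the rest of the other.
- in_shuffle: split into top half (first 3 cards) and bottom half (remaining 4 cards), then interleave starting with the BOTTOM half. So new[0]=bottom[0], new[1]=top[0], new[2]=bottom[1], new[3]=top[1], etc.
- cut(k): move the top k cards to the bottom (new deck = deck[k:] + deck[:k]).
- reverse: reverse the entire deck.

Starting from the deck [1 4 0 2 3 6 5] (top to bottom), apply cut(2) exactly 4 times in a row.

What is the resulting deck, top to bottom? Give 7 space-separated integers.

After op 1 (cut(2)): [0 2 3 6 5 1 4]
After op 2 (cut(2)): [3 6 5 1 4 0 2]
After op 3 (cut(2)): [5 1 4 0 2 3 6]
After op 4 (cut(2)): [4 0 2 3 6 5 1]

Answer: 4 0 2 3 6 5 1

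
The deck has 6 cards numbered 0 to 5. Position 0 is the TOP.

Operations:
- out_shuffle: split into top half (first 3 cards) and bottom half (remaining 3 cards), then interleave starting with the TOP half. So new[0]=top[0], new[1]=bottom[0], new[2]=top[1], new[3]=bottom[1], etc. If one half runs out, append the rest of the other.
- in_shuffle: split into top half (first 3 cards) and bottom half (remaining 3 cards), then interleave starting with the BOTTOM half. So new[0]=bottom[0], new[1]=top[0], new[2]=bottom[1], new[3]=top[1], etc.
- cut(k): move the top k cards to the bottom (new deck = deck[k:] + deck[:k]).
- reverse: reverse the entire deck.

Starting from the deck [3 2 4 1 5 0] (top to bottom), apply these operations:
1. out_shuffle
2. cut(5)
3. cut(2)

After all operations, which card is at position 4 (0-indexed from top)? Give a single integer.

Answer: 0

Derivation:
After op 1 (out_shuffle): [3 1 2 5 4 0]
After op 2 (cut(5)): [0 3 1 2 5 4]
After op 3 (cut(2)): [1 2 5 4 0 3]
Position 4: card 0.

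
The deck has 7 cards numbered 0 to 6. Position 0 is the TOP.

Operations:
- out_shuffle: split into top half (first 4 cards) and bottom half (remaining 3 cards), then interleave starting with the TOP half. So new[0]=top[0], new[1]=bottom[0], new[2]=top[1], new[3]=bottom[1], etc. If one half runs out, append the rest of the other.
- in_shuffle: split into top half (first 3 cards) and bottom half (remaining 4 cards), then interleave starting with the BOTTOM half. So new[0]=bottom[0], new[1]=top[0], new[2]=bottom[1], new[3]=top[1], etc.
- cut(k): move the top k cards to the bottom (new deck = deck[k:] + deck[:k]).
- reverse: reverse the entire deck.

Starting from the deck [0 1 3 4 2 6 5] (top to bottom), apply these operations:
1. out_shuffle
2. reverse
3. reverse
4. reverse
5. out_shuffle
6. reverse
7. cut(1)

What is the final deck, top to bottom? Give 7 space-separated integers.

After op 1 (out_shuffle): [0 2 1 6 3 5 4]
After op 2 (reverse): [4 5 3 6 1 2 0]
After op 3 (reverse): [0 2 1 6 3 5 4]
After op 4 (reverse): [4 5 3 6 1 2 0]
After op 5 (out_shuffle): [4 1 5 2 3 0 6]
After op 6 (reverse): [6 0 3 2 5 1 4]
After op 7 (cut(1)): [0 3 2 5 1 4 6]

Answer: 0 3 2 5 1 4 6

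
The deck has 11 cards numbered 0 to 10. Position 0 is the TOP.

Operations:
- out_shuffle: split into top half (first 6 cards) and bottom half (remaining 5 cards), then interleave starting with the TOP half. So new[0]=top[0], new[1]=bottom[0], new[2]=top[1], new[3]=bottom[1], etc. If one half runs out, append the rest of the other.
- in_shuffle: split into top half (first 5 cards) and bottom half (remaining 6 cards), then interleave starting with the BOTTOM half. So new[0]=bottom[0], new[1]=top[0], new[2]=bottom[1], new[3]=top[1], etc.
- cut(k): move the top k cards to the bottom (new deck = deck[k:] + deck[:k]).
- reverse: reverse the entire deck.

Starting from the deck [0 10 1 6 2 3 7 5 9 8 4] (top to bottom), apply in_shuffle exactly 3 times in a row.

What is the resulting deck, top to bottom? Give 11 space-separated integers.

Answer: 7 1 8 3 10 9 2 0 5 6 4

Derivation:
After op 1 (in_shuffle): [3 0 7 10 5 1 9 6 8 2 4]
After op 2 (in_shuffle): [1 3 9 0 6 7 8 10 2 5 4]
After op 3 (in_shuffle): [7 1 8 3 10 9 2 0 5 6 4]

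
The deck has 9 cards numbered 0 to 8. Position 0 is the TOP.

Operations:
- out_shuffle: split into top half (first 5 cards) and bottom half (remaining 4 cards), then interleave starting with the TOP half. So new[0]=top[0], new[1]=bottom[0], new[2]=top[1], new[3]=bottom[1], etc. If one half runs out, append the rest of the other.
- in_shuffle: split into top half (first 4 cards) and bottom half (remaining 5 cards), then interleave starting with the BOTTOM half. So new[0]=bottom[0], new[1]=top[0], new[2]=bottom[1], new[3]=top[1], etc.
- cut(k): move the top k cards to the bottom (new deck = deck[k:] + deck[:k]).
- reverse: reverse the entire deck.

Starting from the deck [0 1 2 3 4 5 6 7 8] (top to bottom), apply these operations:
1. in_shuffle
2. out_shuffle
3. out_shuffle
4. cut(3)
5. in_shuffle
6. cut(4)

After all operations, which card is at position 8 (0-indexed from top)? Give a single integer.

Answer: 0

Derivation:
After op 1 (in_shuffle): [4 0 5 1 6 2 7 3 8]
After op 2 (out_shuffle): [4 2 0 7 5 3 1 8 6]
After op 3 (out_shuffle): [4 3 2 1 0 8 7 6 5]
After op 4 (cut(3)): [1 0 8 7 6 5 4 3 2]
After op 5 (in_shuffle): [6 1 5 0 4 8 3 7 2]
After op 6 (cut(4)): [4 8 3 7 2 6 1 5 0]
Position 8: card 0.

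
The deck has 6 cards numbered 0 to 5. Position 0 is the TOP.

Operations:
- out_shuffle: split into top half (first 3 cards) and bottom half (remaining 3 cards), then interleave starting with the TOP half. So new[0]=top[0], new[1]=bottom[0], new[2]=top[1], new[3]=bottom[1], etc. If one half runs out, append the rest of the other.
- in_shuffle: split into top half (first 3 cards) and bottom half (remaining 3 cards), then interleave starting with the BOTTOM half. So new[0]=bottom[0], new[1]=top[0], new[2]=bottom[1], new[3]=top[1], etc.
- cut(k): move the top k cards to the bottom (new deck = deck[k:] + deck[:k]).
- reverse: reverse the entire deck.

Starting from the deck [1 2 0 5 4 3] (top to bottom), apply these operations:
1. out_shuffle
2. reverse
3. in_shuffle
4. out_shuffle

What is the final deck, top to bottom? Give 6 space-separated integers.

Answer: 2 0 3 1 5 4

Derivation:
After op 1 (out_shuffle): [1 5 2 4 0 3]
After op 2 (reverse): [3 0 4 2 5 1]
After op 3 (in_shuffle): [2 3 5 0 1 4]
After op 4 (out_shuffle): [2 0 3 1 5 4]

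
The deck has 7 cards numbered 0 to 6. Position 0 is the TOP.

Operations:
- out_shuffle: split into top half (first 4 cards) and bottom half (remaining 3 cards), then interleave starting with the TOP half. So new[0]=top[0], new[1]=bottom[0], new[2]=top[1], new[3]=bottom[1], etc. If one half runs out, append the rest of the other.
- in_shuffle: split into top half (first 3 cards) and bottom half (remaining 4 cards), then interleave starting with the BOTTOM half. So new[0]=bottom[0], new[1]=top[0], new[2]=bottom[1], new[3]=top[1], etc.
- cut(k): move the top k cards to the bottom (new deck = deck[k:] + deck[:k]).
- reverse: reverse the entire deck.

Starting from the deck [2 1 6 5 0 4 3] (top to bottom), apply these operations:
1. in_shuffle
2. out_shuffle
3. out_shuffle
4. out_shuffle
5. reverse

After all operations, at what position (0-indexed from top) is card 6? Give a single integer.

After op 1 (in_shuffle): [5 2 0 1 4 6 3]
After op 2 (out_shuffle): [5 4 2 6 0 3 1]
After op 3 (out_shuffle): [5 0 4 3 2 1 6]
After op 4 (out_shuffle): [5 2 0 1 4 6 3]
After op 5 (reverse): [3 6 4 1 0 2 5]
Card 6 is at position 1.

Answer: 1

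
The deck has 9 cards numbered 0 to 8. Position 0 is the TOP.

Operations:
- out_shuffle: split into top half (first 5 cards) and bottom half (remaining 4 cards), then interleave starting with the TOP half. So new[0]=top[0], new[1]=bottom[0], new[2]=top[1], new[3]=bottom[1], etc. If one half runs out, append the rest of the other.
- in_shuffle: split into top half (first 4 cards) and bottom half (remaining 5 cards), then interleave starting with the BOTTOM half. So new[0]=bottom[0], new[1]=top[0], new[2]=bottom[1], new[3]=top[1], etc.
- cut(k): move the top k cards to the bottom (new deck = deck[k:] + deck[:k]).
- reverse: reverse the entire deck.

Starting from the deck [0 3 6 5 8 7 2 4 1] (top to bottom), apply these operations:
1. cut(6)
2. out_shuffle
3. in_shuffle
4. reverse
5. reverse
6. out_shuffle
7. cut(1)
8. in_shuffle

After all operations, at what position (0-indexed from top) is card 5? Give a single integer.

Answer: 0

Derivation:
After op 1 (cut(6)): [2 4 1 0 3 6 5 8 7]
After op 2 (out_shuffle): [2 6 4 5 1 8 0 7 3]
After op 3 (in_shuffle): [1 2 8 6 0 4 7 5 3]
After op 4 (reverse): [3 5 7 4 0 6 8 2 1]
After op 5 (reverse): [1 2 8 6 0 4 7 5 3]
After op 6 (out_shuffle): [1 4 2 7 8 5 6 3 0]
After op 7 (cut(1)): [4 2 7 8 5 6 3 0 1]
After op 8 (in_shuffle): [5 4 6 2 3 7 0 8 1]
Card 5 is at position 0.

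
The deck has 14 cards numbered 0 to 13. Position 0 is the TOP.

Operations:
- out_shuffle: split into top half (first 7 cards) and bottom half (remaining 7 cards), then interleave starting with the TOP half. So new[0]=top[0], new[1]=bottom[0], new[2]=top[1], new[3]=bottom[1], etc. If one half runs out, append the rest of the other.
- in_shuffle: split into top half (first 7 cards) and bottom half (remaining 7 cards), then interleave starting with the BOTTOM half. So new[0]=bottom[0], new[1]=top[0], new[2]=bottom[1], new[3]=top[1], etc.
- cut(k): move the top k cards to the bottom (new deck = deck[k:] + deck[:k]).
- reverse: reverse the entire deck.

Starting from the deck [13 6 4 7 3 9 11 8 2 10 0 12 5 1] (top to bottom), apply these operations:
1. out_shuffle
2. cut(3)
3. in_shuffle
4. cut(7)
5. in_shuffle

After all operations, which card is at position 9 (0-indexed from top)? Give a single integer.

After op 1 (out_shuffle): [13 8 6 2 4 10 7 0 3 12 9 5 11 1]
After op 2 (cut(3)): [2 4 10 7 0 3 12 9 5 11 1 13 8 6]
After op 3 (in_shuffle): [9 2 5 4 11 10 1 7 13 0 8 3 6 12]
After op 4 (cut(7)): [7 13 0 8 3 6 12 9 2 5 4 11 10 1]
After op 5 (in_shuffle): [9 7 2 13 5 0 4 8 11 3 10 6 1 12]
Position 9: card 3.

Answer: 3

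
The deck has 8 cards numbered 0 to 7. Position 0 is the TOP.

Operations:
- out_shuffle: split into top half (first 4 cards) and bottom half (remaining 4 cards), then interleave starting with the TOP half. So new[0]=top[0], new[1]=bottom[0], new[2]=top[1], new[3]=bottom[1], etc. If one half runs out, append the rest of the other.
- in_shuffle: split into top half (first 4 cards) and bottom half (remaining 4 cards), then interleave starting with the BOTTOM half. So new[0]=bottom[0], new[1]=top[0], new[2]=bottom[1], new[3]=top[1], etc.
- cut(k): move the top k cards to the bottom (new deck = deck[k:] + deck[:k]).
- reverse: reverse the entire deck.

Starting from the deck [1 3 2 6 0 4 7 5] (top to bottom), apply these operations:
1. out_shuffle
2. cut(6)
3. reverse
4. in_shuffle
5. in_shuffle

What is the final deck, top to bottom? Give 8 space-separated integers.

Answer: 5 0 4 7 6 1 3 2

Derivation:
After op 1 (out_shuffle): [1 0 3 4 2 7 6 5]
After op 2 (cut(6)): [6 5 1 0 3 4 2 7]
After op 3 (reverse): [7 2 4 3 0 1 5 6]
After op 4 (in_shuffle): [0 7 1 2 5 4 6 3]
After op 5 (in_shuffle): [5 0 4 7 6 1 3 2]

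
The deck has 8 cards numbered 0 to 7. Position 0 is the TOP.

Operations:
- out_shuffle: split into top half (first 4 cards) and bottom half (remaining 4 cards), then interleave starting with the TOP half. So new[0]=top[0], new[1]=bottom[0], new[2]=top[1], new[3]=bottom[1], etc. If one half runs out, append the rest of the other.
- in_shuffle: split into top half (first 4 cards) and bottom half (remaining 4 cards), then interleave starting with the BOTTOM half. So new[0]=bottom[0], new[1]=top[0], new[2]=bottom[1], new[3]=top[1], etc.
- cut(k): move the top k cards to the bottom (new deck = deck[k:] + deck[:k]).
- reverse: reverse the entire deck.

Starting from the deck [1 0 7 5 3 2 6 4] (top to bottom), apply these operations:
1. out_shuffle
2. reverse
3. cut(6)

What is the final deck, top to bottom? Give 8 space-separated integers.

Answer: 3 1 4 5 6 7 2 0

Derivation:
After op 1 (out_shuffle): [1 3 0 2 7 6 5 4]
After op 2 (reverse): [4 5 6 7 2 0 3 1]
After op 3 (cut(6)): [3 1 4 5 6 7 2 0]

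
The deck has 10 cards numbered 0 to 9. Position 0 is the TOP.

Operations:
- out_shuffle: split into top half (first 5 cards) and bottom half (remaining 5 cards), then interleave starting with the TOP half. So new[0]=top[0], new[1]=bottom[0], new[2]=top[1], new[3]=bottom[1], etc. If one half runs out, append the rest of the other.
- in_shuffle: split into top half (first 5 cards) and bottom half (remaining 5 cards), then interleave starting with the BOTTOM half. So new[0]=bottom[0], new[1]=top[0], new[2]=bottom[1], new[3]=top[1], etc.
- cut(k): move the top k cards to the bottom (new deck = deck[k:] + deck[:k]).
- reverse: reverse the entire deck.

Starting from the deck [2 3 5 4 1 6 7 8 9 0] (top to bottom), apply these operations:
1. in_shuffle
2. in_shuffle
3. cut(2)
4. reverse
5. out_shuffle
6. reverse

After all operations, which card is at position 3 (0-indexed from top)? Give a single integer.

After op 1 (in_shuffle): [6 2 7 3 8 5 9 4 0 1]
After op 2 (in_shuffle): [5 6 9 2 4 7 0 3 1 8]
After op 3 (cut(2)): [9 2 4 7 0 3 1 8 5 6]
After op 4 (reverse): [6 5 8 1 3 0 7 4 2 9]
After op 5 (out_shuffle): [6 0 5 7 8 4 1 2 3 9]
After op 6 (reverse): [9 3 2 1 4 8 7 5 0 6]
Position 3: card 1.

Answer: 1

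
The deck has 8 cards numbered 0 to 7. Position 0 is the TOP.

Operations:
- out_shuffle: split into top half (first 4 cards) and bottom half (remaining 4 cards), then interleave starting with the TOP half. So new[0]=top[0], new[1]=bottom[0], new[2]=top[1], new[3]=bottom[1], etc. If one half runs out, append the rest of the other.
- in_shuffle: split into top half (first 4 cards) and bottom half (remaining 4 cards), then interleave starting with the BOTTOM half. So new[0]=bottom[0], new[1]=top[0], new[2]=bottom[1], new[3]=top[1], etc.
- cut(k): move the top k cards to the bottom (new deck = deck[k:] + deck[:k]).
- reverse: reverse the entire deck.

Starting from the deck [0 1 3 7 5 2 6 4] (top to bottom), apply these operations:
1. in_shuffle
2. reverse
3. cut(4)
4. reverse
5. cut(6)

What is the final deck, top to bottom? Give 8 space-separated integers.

After op 1 (in_shuffle): [5 0 2 1 6 3 4 7]
After op 2 (reverse): [7 4 3 6 1 2 0 5]
After op 3 (cut(4)): [1 2 0 5 7 4 3 6]
After op 4 (reverse): [6 3 4 7 5 0 2 1]
After op 5 (cut(6)): [2 1 6 3 4 7 5 0]

Answer: 2 1 6 3 4 7 5 0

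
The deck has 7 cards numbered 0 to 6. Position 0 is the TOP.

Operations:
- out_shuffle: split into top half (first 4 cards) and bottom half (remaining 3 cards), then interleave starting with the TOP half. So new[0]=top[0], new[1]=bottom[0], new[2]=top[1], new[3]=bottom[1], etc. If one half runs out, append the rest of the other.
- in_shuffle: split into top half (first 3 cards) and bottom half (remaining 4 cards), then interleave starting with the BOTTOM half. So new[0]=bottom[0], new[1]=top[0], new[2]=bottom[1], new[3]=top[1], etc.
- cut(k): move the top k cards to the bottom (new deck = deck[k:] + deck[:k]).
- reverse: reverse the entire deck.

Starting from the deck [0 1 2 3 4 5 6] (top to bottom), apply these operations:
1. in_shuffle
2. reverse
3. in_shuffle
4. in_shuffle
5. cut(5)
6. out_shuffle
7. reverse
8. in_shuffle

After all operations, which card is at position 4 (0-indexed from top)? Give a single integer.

After op 1 (in_shuffle): [3 0 4 1 5 2 6]
After op 2 (reverse): [6 2 5 1 4 0 3]
After op 3 (in_shuffle): [1 6 4 2 0 5 3]
After op 4 (in_shuffle): [2 1 0 6 5 4 3]
After op 5 (cut(5)): [4 3 2 1 0 6 5]
After op 6 (out_shuffle): [4 0 3 6 2 5 1]
After op 7 (reverse): [1 5 2 6 3 0 4]
After op 8 (in_shuffle): [6 1 3 5 0 2 4]
Position 4: card 0.

Answer: 0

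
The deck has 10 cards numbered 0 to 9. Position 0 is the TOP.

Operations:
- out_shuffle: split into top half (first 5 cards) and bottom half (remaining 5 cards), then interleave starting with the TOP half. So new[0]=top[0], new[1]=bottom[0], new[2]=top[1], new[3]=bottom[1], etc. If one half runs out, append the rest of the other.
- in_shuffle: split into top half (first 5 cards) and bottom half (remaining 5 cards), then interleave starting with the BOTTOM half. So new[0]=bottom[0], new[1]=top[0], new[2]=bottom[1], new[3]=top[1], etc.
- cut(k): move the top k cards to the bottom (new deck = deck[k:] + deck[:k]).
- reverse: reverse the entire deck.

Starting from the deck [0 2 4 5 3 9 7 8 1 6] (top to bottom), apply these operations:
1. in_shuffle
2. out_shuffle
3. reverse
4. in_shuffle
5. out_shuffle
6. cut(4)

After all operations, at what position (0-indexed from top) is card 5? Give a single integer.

Answer: 5

Derivation:
After op 1 (in_shuffle): [9 0 7 2 8 4 1 5 6 3]
After op 2 (out_shuffle): [9 4 0 1 7 5 2 6 8 3]
After op 3 (reverse): [3 8 6 2 5 7 1 0 4 9]
After op 4 (in_shuffle): [7 3 1 8 0 6 4 2 9 5]
After op 5 (out_shuffle): [7 6 3 4 1 2 8 9 0 5]
After op 6 (cut(4)): [1 2 8 9 0 5 7 6 3 4]
Card 5 is at position 5.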